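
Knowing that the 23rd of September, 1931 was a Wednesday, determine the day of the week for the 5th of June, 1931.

Count forward from the earlier date (June 5, 1931) to the later (September 23, 1931):
June 1931: 30 − 5 = 25 days remain.
Then July (31), August (31): 31 + 31 = 62 days.
September 1–23, 1931: 23 days.
Total: 25 + 62 + 23 = 110 days.
110 mod 7 = 5, so 5 days before Wednesday is Friday.

Friday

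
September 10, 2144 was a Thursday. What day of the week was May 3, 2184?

From September 10, 2144 to September 10, 2183: 39 years, of which 9 contain a Feb 29 — 30×365 + 9×366 = 14244 days.
September 2183: 30 − 10 = 20 days remain.
Then October (31), November (30), December (31), January (31), February 2184 (29), March (31), April (30): 31 + 30 + 31 + 31 + 29 + 31 + 30 = 213 days.
May 1–3, 2184: 3 days.
Residual: 236 days.
Total: 14480 days.
14480 mod 7 = 4, so 4 days after Thursday is Monday.

Monday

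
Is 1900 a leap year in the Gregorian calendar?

1900 is not a leap year (divisible by 100 but not 400).

No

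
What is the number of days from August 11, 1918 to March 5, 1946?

Day-of-year of August 11, 1918: 223.
Day-of-year of March 5, 1946: 64.
1918 has 365 days, so 365 − 223 = 142 days remain in 1918.
Full years 1919–1945: 20 common + 7 leap = 20×365 + 7×366 = 9862 days.
Total: 142 + 9862 + 64 = 10068 days.

10068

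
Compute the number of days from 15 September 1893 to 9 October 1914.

7693

From September 15, 1893 to September 15, 1914: 21 years, of which 4 contain a Feb 29 — 17×365 + 4×366 = 7669 days.
(1900 is not a leap year (divisible by 100 but not 400).)
September 1914: 30 − 15 = 15 days remain.
October 1–9, 1914: 9 days.
Residual: 24 days.
Total: 7693 days.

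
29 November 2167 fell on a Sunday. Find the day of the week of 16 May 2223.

From November 29, 2167 to November 29, 2222: 55 years, of which 13 contain a Feb 29 — 42×365 + 13×366 = 20088 days.
(2200 is not a leap year (divisible by 100 but not 400).)
November 2222: 30 − 29 = 1 day remains.
Then December (31), January (31), February 2223 (28), March (31), April (30): 31 + 31 + 28 + 31 + 30 = 151 days.
May 1–16, 2223: 16 days.
Residual: 168 days.
Total: 20256 days.
20256 mod 7 = 5, so 5 days after Sunday is Friday.

Friday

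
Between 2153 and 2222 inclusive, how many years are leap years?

Years divisible by 4: 2156, 2160, …, 2220 — 17 in all.
Of these, 2200 is divisible by 100 but not 400, so not leap.
Leap years: 17 − 1 = 16.

16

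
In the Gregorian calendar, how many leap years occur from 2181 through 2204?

Years divisible by 4 in [2181, 2204]: 2184, 2188, 2192, 2196, 2200, 2204.
Of these, 2200 is divisible by 100 but not 400, so not leap.
Leap years: 6 − 1 = 5.

5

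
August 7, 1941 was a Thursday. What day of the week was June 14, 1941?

Count forward from the earlier date (June 14, 1941) to the later (August 7, 1941):
June 1941: 30 − 14 = 16 days remain.
Then July (31): 31 days.
August 1–7, 1941: 7 days.
Total: 16 + 31 + 7 = 54 days.
54 mod 7 = 5, so 5 days before Thursday is Saturday.

Saturday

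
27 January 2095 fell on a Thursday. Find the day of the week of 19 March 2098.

Wednesday

Day-of-year of January 27, 2095: 27.
Day-of-year of March 19, 2098: 78.
2095 has 365 days, so 365 − 27 = 338 days remain in 2095.
Full years: 2096: 366; 2097: 365. Sum = 731.
Total: 338 + 731 + 78 = 1147 days.
1147 mod 7 = 6, so 6 days after Thursday is Wednesday.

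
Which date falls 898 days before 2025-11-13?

2023-05-30

Count 898 days before November 13, 2025:
May 30, 2023 → May 30, 2024: 366 days (2024 is a leap year).
May 30, 2024 → May 30, 2025: 365 days.
May 2025: 31 − 30 = 1 day remains.
Then June (30), July (31), August (31), September (30), October (31): 30 + 31 + 31 + 30 + 31 = 153 days.
November 1–13, 2025: 13 days.
Residual: 167 days.
Total: 898 days.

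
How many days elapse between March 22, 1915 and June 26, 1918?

1192

March 22, 1915 → March 22, 1916: 366 days (1916 is a leap year).
March 22, 1916 → March 22, 1917: 365 days.
March 22, 1917 → March 22, 1918: 365 days.
March 1918: 31 − 22 = 9 days remain.
Then April (30), May (31): 30 + 31 = 61 days.
June 1–26, 1918: 26 days.
Residual: 96 days.
Total: 1192 days.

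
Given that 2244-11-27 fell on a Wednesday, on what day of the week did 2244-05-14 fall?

Count forward from the earlier date (May 14, 2244) to the later (November 27, 2244):
May 2244: 31 − 14 = 17 days remain.
Then June (30), July (31), August (31), September (30), October (31): 30 + 31 + 31 + 30 + 31 = 153 days.
November 1–27, 2244: 27 days.
Total: 17 + 153 + 27 = 197 days.
197 mod 7 = 1, so 1 day before Wednesday is Tuesday.

Tuesday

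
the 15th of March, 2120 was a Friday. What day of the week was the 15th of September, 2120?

March 2120: 31 − 15 = 16 days remain.
Then April (30), May (31), June (30), July (31), August (31): 30 + 31 + 30 + 31 + 31 = 153 days.
September 1–15, 2120: 15 days.
Total: 16 + 153 + 15 = 184 days.
184 mod 7 = 2, so 2 days after Friday is Sunday.

Sunday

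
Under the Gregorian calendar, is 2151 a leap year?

No

2151 is not a leap year.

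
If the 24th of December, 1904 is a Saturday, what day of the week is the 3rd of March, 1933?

Day-of-year of December 24, 1904: 359.
Day-of-year of March 3, 1933: 62.
1904 has 366 days, so 366 − 359 = 7 days remain in 1904.
Full years 1905–1932: 21 common + 7 leap = 21×365 + 7×366 = 10227 days.
Total: 7 + 10227 + 62 = 10296 days.
10296 mod 7 = 6, so 6 days after Saturday is Friday.

Friday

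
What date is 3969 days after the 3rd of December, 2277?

the 15th of October, 2288

Count 3969 days after December 3, 2277:
From December 3, 2277 to December 3, 2287: 10 years, of which 2 contain a Feb 29 — 8×365 + 2×366 = 3652 days.
December 2287: 31 − 3 = 28 days remain.
Then 9 full months totalling 274 days.
October 1–15, 2288: 15 days.
Residual: 317 days.
Total: 3969 days.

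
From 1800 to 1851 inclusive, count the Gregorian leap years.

Years divisible by 4: 1800, 1804, …, 1848 — 13 in all.
Of these, 1800 is divisible by 100 but not 400, so not leap.
Leap years: 13 − 1 = 12.

12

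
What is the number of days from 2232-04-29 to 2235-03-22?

1057

April 29, 2232 → April 29, 2233: 365 days.
April 29, 2233 → April 29, 2234: 365 days.
April 2234: 30 − 29 = 1 day remains.
Then 10 full months totalling 304 days.
March 1–22, 2235: 22 days.
Residual: 327 days.
Total: 1057 days.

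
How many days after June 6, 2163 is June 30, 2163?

24

Within June 2163: 30 − 6 = 24 days.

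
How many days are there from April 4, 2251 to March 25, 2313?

Day-of-year of April 4, 2251: 94.
Day-of-year of March 25, 2313: 84.
2251 has 365 days, so 365 − 94 = 271 days remain in 2251.
Full years 2252–2312: 46 common + 15 leap = 46×365 + 15×366 = 22280 days.
Total: 271 + 22280 + 84 = 22635 days.

22635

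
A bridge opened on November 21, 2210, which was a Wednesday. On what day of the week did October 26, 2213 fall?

Tuesday

November 21, 2210 → November 21, 2211: 365 days.
November 21, 2211 → November 21, 2212: 366 days (2212 is a leap year).
November 2212: 30 − 21 = 9 days remain.
Then 10 full months totalling 304 days.
October 1–26, 2213: 26 days.
Residual: 339 days.
Total: 1070 days.
1070 mod 7 = 6, so 6 days after Wednesday is Tuesday.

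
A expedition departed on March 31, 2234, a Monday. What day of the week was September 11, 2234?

March 2234: 31 − 31 = 0 days remain.
Then April (30), May (31), June (30), July (31), August (31): 30 + 31 + 30 + 31 + 31 = 153 days.
September 1–11, 2234: 11 days.
Total: 0 + 153 + 11 = 164 days.
164 mod 7 = 3, so 3 days after Monday is Thursday.

Thursday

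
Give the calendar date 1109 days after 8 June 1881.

21 June 1884

Count 1109 days after June 8, 1881:
Day-of-year of June 8, 1881: 159.
Day-of-year of June 21, 1884: 173.
1881 has 365 days, so 365 − 159 = 206 days remain in 1881.
Full years: 1882: 365; 1883: 365. Sum = 730.
Total: 206 + 730 + 173 = 1109 days.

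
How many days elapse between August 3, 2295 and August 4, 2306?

From August 3, 2295 to August 3, 2306: 11 years, of which 2 contain a Feb 29 — 9×365 + 2×366 = 4017 days.
(2300 is not a leap year (divisible by 100 but not 400).)
Within August 2306: 4 − 3 = 1 day.
Total: 4018 days.

4018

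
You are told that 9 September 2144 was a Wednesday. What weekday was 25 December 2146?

Sunday

Day-of-year of September 9, 2144: 253.
Day-of-year of December 25, 2146: 359.
2144 has 366 days, so 366 − 253 = 113 days remain in 2144.
Full years: 2145: 365. Sum = 365.
Total: 113 + 365 + 359 = 837 days.
837 mod 7 = 4, so 4 days after Wednesday is Sunday.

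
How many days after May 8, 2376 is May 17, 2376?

9

Within May 2376: 17 − 8 = 9 days.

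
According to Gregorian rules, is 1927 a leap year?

No

1927 is not a leap year.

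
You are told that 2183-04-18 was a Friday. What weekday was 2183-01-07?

Count forward from the earlier date (January 7, 2183) to the later (April 18, 2183):
January 2183: 31 − 7 = 24 days remain.
Then February 2183 (28), March (31): 28 + 31 = 59 days.
April 1–18, 2183: 18 days.
Total: 24 + 59 + 18 = 101 days.
101 mod 7 = 3, so 3 days before Friday is Tuesday.

Tuesday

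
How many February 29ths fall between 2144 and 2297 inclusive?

38

Years divisible by 4: 2144, 2148, …, 2296 — 39 in all.
Of these, 2200 is divisible by 100 but not 400, so not leap.
Leap years: 39 − 1 = 38.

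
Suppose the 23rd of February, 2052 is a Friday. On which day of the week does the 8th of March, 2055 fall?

Day-of-year of February 23, 2052: 54.
Day-of-year of March 8, 2055: 67.
2052 has 366 days, so 366 − 54 = 312 days remain in 2052.
Full years: 2053: 365; 2054: 365. Sum = 730.
Total: 312 + 730 + 67 = 1109 days.
1109 mod 7 = 3, so 3 days after Friday is Monday.

Monday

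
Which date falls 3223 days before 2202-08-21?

2193-10-23

Count 3223 days before August 21, 2202:
Day-of-year of October 23, 2193: 296.
Day-of-year of August 21, 2202: 233.
2193 has 365 days, so 365 − 296 = 69 days remain in 2193.
Full years 2194–2201: 7 common + 1 leap = 7×365 + 1×366 = 2921 days.
Total: 69 + 2921 + 233 = 3223 days.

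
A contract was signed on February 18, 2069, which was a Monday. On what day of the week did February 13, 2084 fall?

Sunday

Day-of-year of February 18, 2069: 49.
Day-of-year of February 13, 2084: 44.
2069 has 365 days, so 365 − 49 = 316 days remain in 2069.
Full years 2070–2083: 11 common + 3 leap = 11×365 + 3×366 = 5113 days.
Total: 316 + 5113 + 44 = 5473 days.
5473 mod 7 = 6, so 6 days after Monday is Sunday.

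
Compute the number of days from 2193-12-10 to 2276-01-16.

From December 10, 2193 to December 10, 2275: 82 years, of which 19 contain a Feb 29 — 63×365 + 19×366 = 29949 days.
(2200 is not a leap year (divisible by 100 but not 400).)
December 2275: 31 − 10 = 21 days remain.
January 1–16, 2276: 16 days.
Residual: 37 days.
Total: 29986 days.

29986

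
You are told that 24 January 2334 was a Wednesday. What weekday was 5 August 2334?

Sunday

January 2334: 31 − 24 = 7 days remain.
Then February 2334 (28), March (31), April (30), May (31), June (30), July (31): 28 + 31 + 30 + 31 + 30 + 31 = 181 days.
August 1–5, 2334: 5 days.
Total: 7 + 181 + 5 = 193 days.
193 mod 7 = 4, so 4 days after Wednesday is Sunday.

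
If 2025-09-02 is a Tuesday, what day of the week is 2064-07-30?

From September 2, 2025 to September 2, 2063: 38 years, of which 9 contain a Feb 29 — 29×365 + 9×366 = 13879 days.
September 2063: 30 − 2 = 28 days remain.
Then 9 full months totalling 274 days.
July 1–30, 2064: 30 days.
Residual: 332 days.
Total: 14211 days.
14211 mod 7 = 1, so 1 day after Tuesday is Wednesday.

Wednesday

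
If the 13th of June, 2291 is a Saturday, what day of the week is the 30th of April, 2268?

Count forward from the earlier date (April 30, 2268) to the later (June 13, 2291):
From April 30, 2268 to April 30, 2291: 23 years, of which 5 contain a Feb 29 — 18×365 + 5×366 = 8400 days.
April 2291: 30 − 30 = 0 days remain.
Then May (31): 31 days.
June 1–13, 2291: 13 days.
Residual: 44 days.
Total: 8444 days.
8444 mod 7 = 2, so 2 days before Saturday is Thursday.

Thursday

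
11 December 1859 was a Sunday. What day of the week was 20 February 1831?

Sunday

Count forward from the earlier date (February 20, 1831) to the later (December 11, 1859):
From February 20, 1831 to February 20, 1859: 28 years, of which 7 contain a Feb 29 — 21×365 + 7×366 = 10227 days.
February 1859: 28 − 20 = 8 days remain (1859 is not a leap year, so February has 28 days).
Then 9 full months totalling 275 days.
December 1–11, 1859: 11 days.
Residual: 294 days.
Total: 10521 days.
10521 is a multiple of 7, so 20 February 1831 falls on the same weekday: Sunday.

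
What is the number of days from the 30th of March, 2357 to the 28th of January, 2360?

Day-of-year of March 30, 2357: 89.
Day-of-year of January 28, 2360: 28.
2357 has 365 days, so 365 − 89 = 276 days remain in 2357.
Full years: 2358: 365; 2359: 365. Sum = 730.
Total: 276 + 730 + 28 = 1034 days.

1034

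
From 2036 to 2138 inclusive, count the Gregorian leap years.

25

Years divisible by 4: 2036, 2040, …, 2136 — 26 in all.
Of these, 2100 is divisible by 100 but not 400, so not leap.
Leap years: 26 − 1 = 25.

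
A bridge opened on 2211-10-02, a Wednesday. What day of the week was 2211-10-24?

Thursday

Within October 2211: 24 − 2 = 22 days.
22 mod 7 = 1, so 1 day after Wednesday is Thursday.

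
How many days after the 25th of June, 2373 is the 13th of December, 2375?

Day-of-year of June 25, 2373: 176.
Day-of-year of December 13, 2375: 347.
2373 has 365 days, so 365 − 176 = 189 days remain in 2373.
Full years: 2374: 365. Sum = 365.
Total: 189 + 365 + 347 = 901 days.

901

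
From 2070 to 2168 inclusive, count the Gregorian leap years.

Years divisible by 4: 2072, 2076, …, 2168 — 25 in all.
Of these, 2100 is divisible by 100 but not 400, so not leap.
Leap years: 25 − 1 = 24.

24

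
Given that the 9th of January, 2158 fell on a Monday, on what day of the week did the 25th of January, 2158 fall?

Wednesday

Within January 2158: 25 − 9 = 16 days.
16 mod 7 = 2, so 2 days after Monday is Wednesday.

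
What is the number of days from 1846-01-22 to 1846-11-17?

January 1846: 31 − 22 = 9 days remain.
Then 9 full months totalling 273 days.
November 1–17, 1846: 17 days.
Total: 9 + 273 + 17 = 299 days.

299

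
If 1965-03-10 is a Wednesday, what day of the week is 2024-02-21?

Wednesday

From March 10, 1965 to March 10, 2023: 58 years, of which 14 contain a Feb 29 — 44×365 + 14×366 = 21184 days.
(2000 is a leap year (divisible by 400).)
March 2023: 31 − 10 = 21 days remain.
Then 10 full months totalling 306 days.
February 1–21, 2024: 21 days (2024 is a leap year).
Residual: 348 days.
Total: 21532 days.
21532 is a multiple of 7, so 2024-02-21 falls on the same weekday: Wednesday.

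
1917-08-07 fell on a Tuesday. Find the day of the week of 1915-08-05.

Count forward from the earlier date (August 5, 1915) to the later (August 7, 1917):
August 1915: 31 − 5 = 26 days remain.
Then 23 full months totalling 700 days.
August 1–7, 1917: 7 days.
Total: 26 + 700 + 7 = 733 days.
733 mod 7 = 5, so 5 days before Tuesday is Thursday.

Thursday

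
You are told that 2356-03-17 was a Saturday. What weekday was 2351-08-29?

Count forward from the earlier date (August 29, 2351) to the later (March 17, 2356):
Day-of-year of August 29, 2351: 241.
Day-of-year of March 17, 2356: 77.
2351 has 365 days, so 365 − 241 = 124 days remain in 2351.
Full years: 2352: 366; 2353: 365; 2354: 365; 2355: 365. Sum = 1461.
Total: 124 + 1461 + 77 = 1662 days.
1662 mod 7 = 3, so 3 days before Saturday is Wednesday.

Wednesday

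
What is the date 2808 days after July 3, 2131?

March 11, 2139

Count 2808 days after July 3, 2131:
From July 3, 2131 to July 3, 2138: 7 years, of which 2 contain a Feb 29 — 5×365 + 2×366 = 2557 days.
July 2138: 31 − 3 = 28 days remain.
Then August (31), September (30), October (31), November (30), December (31), January (31), February 2139 (28): 31 + 30 + 31 + 30 + 31 + 31 + 28 = 212 days.
March 1–11, 2139: 11 days.
Residual: 251 days.
Total: 2808 days.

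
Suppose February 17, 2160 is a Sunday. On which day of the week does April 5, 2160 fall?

Saturday

February 2160: 29 − 17 = 12 days remain (2160 is a leap year, so February has 29 days).
Then March (31): 31 days.
April 1–5, 2160: 5 days.
Total: 12 + 31 + 5 = 48 days.
48 mod 7 = 6, so 6 days after Sunday is Saturday.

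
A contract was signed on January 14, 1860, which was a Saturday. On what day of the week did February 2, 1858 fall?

Tuesday

Count forward from the earlier date (February 2, 1858) to the later (January 14, 1860):
February 2, 1858 → February 2, 1859: 365 days.
February 1859: 28 − 2 = 26 days remain (1859 is not a leap year, so February has 28 days).
Then 10 full months totalling 306 days.
January 1–14, 1860: 14 days.
Residual: 346 days.
Total: 711 days.
711 mod 7 = 4, so 4 days before Saturday is Tuesday.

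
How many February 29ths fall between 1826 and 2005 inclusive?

Years divisible by 4: 1828, 1832, …, 2004 — 45 in all.
Of these, 1900 is divisible by 100 but not 400, so not leap.
2000 is divisible by 400, so still leap.
Leap years: 45 − 1 = 44.

44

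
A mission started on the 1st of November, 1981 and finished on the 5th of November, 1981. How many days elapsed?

4

Within November 1981: 5 − 1 = 4 days.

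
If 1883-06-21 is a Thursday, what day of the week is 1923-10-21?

From June 21, 1883 to June 21, 1923: 40 years, of which 9 contain a Feb 29 — 31×365 + 9×366 = 14609 days.
(1900 is not a leap year (divisible by 100 but not 400).)
June 1923: 30 − 21 = 9 days remain.
Then July (31), August (31), September (30): 31 + 31 + 30 = 92 days.
October 1–21, 1923: 21 days.
Residual: 122 days.
Total: 14731 days.
14731 mod 7 = 3, so 3 days after Thursday is Sunday.

Sunday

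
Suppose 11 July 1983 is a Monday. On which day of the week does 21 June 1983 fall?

Tuesday

Count forward from the earlier date (June 21, 1983) to the later (July 11, 1983):
June 1983: 30 − 21 = 9 days remain.
July 1–11, 1983: 11 days.
Total: 9 + 11 = 20 days.
20 mod 7 = 6, so 6 days before Monday is Tuesday.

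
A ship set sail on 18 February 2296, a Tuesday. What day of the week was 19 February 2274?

Thursday

Count forward from the earlier date (February 19, 2274) to the later (February 18, 2296):
From February 19, 2274 to February 19, 2295: 21 years, of which 5 contain a Feb 29 — 16×365 + 5×366 = 7670 days.
February 2295: 28 − 19 = 9 days remain (2295 is not a leap year, so February has 28 days).
Then 11 full months totalling 337 days.
February 1–18, 2296: 18 days (2296 is a leap year).
Residual: 364 days.
Total: 8034 days.
8034 mod 7 = 5, so 5 days before Tuesday is Thursday.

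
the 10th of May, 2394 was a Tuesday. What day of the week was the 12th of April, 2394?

Count forward from the earlier date (April 12, 2394) to the later (May 10, 2394):
April 2394: 30 − 12 = 18 days remain.
May 1–10, 2394: 10 days.
Total: 18 + 10 = 28 days.
28 is a multiple of 7, so the 12th of April, 2394 falls on the same weekday: Tuesday.

Tuesday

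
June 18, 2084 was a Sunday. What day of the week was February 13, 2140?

Saturday

Day-of-year of June 18, 2084: 170.
Day-of-year of February 13, 2140: 44.
2084 has 366 days, so 366 − 170 = 196 days remain in 2084.
Full years 2085–2139: 43 common + 12 leap = 43×365 + 12×366 = 20087 days.
Total: 196 + 20087 + 44 = 20327 days.
20327 mod 7 = 6, so 6 days after Sunday is Saturday.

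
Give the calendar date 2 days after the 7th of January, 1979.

the 9th of January, 1979

Count 2 days after January 7, 1979:
Within January 1979: 9 − 7 = 2 days.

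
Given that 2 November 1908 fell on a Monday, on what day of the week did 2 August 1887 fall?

Tuesday

Count forward from the earlier date (August 2, 1887) to the later (November 2, 1908):
Day-of-year of August 2, 1887: 214.
Day-of-year of November 2, 1908: 307.
1887 has 365 days, so 365 − 214 = 151 days remain in 1887.
Full years 1888–1907: 16 common + 4 leap = 16×365 + 4×366 = 7304 days.
Total: 151 + 7304 + 307 = 7762 days.
7762 mod 7 = 6, so 6 days before Monday is Tuesday.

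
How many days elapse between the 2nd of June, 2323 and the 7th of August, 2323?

June 2323: 30 − 2 = 28 days remain.
Then July (31): 31 days.
August 1–7, 2323: 7 days.
Total: 28 + 31 + 7 = 66 days.

66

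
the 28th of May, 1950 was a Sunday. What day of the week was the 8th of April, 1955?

Friday

May 28, 1950 → May 28, 1951: 365 days.
May 28, 1951 → May 28, 1952: 366 days (1952 is a leap year).
May 28, 1952 → May 28, 1953: 365 days.
May 28, 1953 → May 28, 1954: 365 days.
May 1954: 31 − 28 = 3 days remain.
Then 10 full months totalling 304 days.
April 1–8, 1955: 8 days.
Residual: 315 days.
Total: 1776 days.
1776 mod 7 = 5, so 5 days after Sunday is Friday.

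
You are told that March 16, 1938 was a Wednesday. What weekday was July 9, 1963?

Tuesday

Day-of-year of March 16, 1938: 75.
Day-of-year of July 9, 1963: 190.
1938 has 365 days, so 365 − 75 = 290 days remain in 1938.
Full years 1939–1962: 18 common + 6 leap = 18×365 + 6×366 = 8766 days.
Total: 290 + 8766 + 190 = 9246 days.
9246 mod 7 = 6, so 6 days after Wednesday is Tuesday.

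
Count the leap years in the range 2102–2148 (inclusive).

Years divisible by 4 in [2102, 2148]: 2104, 2108, 2112, 2116, 2120, 2124, 2128, 2132, 2136, 2140, 2144, 2148.
No century exceptions apply. Count: 12.

12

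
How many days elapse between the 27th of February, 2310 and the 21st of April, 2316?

Day-of-year of February 27, 2310: 58.
Day-of-year of April 21, 2316: 112.
2310 has 365 days, so 365 − 58 = 307 days remain in 2310.
Full years: 2311: 365; 2312: 366; 2313: 365; 2314: 365; 2315: 365. Sum = 1826.
Total: 307 + 1826 + 112 = 2245 days.

2245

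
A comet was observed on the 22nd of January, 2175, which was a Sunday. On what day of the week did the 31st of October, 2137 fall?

Thursday

Count forward from the earlier date (October 31, 2137) to the later (January 22, 2175):
From October 31, 2137 to October 31, 2174: 37 years, of which 9 contain a Feb 29 — 28×365 + 9×366 = 13514 days.
October 2174: 31 − 31 = 0 days remain.
Then November (30), December (31): 30 + 31 = 61 days.
January 1–22, 2175: 22 days.
Residual: 83 days.
Total: 13597 days.
13597 mod 7 = 3, so 3 days before Sunday is Thursday.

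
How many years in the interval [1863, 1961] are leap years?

Years divisible by 4: 1864, 1868, …, 1960 — 25 in all.
Of these, 1900 is divisible by 100 but not 400, so not leap.
Leap years: 25 − 1 = 24.

24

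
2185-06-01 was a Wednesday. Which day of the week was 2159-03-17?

Count forward from the earlier date (March 17, 2159) to the later (June 1, 2185):
Day-of-year of March 17, 2159: 76.
Day-of-year of June 1, 2185: 152.
2159 has 365 days, so 365 − 76 = 289 days remain in 2159.
Full years 2160–2184: 18 common + 7 leap = 18×365 + 7×366 = 9132 days.
Total: 289 + 9132 + 152 = 9573 days.
9573 mod 7 = 4, so 4 days before Wednesday is Saturday.

Saturday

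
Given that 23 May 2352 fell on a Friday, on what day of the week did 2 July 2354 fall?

Day-of-year of May 23, 2352: 144.
Day-of-year of July 2, 2354: 183.
2352 has 366 days, so 366 − 144 = 222 days remain in 2352.
Full years: 2353: 365. Sum = 365.
Total: 222 + 365 + 183 = 770 days.
770 is a multiple of 7, so 2 July 2354 falls on the same weekday: Friday.

Friday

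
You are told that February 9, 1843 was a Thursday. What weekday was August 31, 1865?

Thursday

From February 9, 1843 to February 9, 1865: 22 years, of which 6 contain a Feb 29 — 16×365 + 6×366 = 8036 days.
February 1865: 28 − 9 = 19 days remain (1865 is not a leap year, so February has 28 days).
Then March (31), April (30), May (31), June (30), July (31): 31 + 30 + 31 + 30 + 31 = 153 days.
August 1–31, 1865: 31 days.
Residual: 203 days.
Total: 8239 days.
8239 is a multiple of 7, so August 31, 1865 falls on the same weekday: Thursday.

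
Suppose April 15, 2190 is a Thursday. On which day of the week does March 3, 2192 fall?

Day-of-year of April 15, 2190: 105.
Day-of-year of March 3, 2192: 63.
2190 has 365 days, so 365 − 105 = 260 days remain in 2190.
Full years: 2191: 365. Sum = 365.
Total: 260 + 365 + 63 = 688 days.
688 mod 7 = 2, so 2 days after Thursday is Saturday.

Saturday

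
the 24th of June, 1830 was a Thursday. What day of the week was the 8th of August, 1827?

Wednesday

Count forward from the earlier date (August 8, 1827) to the later (June 24, 1830):
August 8, 1827 → August 8, 1828: 366 days (1828 is a leap year).
August 8, 1828 → August 8, 1829: 365 days.
August 1829: 31 − 8 = 23 days remain.
Then 9 full months totalling 273 days.
June 1–24, 1830: 24 days.
Residual: 320 days.
Total: 1051 days.
1051 mod 7 = 1, so 1 day before Thursday is Wednesday.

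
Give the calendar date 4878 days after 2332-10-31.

2346-03-10

Count 4878 days after October 31, 2332:
From October 31, 2332 to October 31, 2345: 13 years, of which 3 contain a Feb 29 — 10×365 + 3×366 = 4748 days.
October 2345: 31 − 31 = 0 days remain.
Then November (30), December (31), January (31), February 2346 (28): 30 + 31 + 31 + 28 = 120 days.
March 1–10, 2346: 10 days.
Residual: 130 days.
Total: 4878 days.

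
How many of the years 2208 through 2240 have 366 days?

Years divisible by 4 in [2208, 2240]: 2208, 2212, 2216, 2220, 2224, 2228, 2232, 2236, 2240.
No century exceptions apply. Count: 9.

9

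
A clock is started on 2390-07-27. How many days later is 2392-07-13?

717

Day-of-year of July 27, 2390: 208.
Day-of-year of July 13, 2392: 195.
2390 has 365 days, so 365 − 208 = 157 days remain in 2390.
Full years: 2391: 365. Sum = 365.
Total: 157 + 365 + 195 = 717 days.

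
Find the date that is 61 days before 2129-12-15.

2129-10-15

Count 61 days before December 15, 2129:
October 2129: 31 − 15 = 16 days remain.
Then November (30): 30 days.
December 1–15, 2129: 15 days.
Total: 16 + 30 + 15 = 61 days.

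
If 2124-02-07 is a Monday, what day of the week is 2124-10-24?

February 2124: 29 − 7 = 22 days remain (2124 is a leap year, so February has 29 days).
Then March (31), April (30), May (31), June (30), July (31), August (31), September (30): 31 + 30 + 31 + 30 + 31 + 31 + 30 = 214 days.
October 1–24, 2124: 24 days.
Total: 22 + 214 + 24 = 260 days.
260 mod 7 = 1, so 1 day after Monday is Tuesday.

Tuesday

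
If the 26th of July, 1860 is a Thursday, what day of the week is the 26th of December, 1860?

July 1860: 31 − 26 = 5 days remain.
Then August (31), September (30), October (31), November (30): 31 + 30 + 31 + 30 = 122 days.
December 1–26, 1860: 26 days.
Total: 5 + 122 + 26 = 153 days.
153 mod 7 = 6, so 6 days after Thursday is Wednesday.

Wednesday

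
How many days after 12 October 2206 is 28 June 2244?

13774

From October 12, 2206 to October 12, 2243: 37 years, of which 9 contain a Feb 29 — 28×365 + 9×366 = 13514 days.
October 2243: 31 − 12 = 19 days remain.
Then November (30), December (31), January (31), February 2244 (29), March (31), April (30), May (31): 30 + 31 + 31 + 29 + 31 + 30 + 31 = 213 days.
June 1–28, 2244: 28 days.
Residual: 260 days.
Total: 13774 days.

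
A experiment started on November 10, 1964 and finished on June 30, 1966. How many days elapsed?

597

November 1964: 30 − 10 = 20 days remain.
Then 18 full months totalling 547 days.
June 1–30, 1966: 30 days.
Total: 20 + 547 + 30 = 597 days.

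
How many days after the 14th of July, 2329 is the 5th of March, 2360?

From July 14, 2329 to July 14, 2359: 30 years, of which 7 contain a Feb 29 — 23×365 + 7×366 = 10957 days.
July 2359: 31 − 14 = 17 days remain.
Then August (31), September (30), October (31), November (30), December (31), January (31), February 2360 (29): 31 + 30 + 31 + 30 + 31 + 31 + 29 = 213 days.
March 1–5, 2360: 5 days.
Residual: 235 days.
Total: 11192 days.

11192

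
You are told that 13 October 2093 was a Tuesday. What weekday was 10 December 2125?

From October 13, 2093 to October 13, 2125: 32 years, of which 7 contain a Feb 29 — 25×365 + 7×366 = 11687 days.
(2100 is not a leap year (divisible by 100 but not 400).)
October 2125: 31 − 13 = 18 days remain.
Then November (30): 30 days.
December 1–10, 2125: 10 days.
Residual: 58 days.
Total: 11745 days.
11745 mod 7 = 6, so 6 days after Tuesday is Monday.

Monday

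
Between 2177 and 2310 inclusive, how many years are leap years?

31

Years divisible by 4: 2180, 2184, …, 2308 — 33 in all.
Of these, 2200, 2300 are divisible by 100 but not 400, so not leap.
Leap years: 33 − 2 = 31.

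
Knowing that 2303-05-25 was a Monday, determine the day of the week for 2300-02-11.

Count forward from the earlier date (February 11, 2300) to the later (May 25, 2303):
Day-of-year of February 11, 2300: 42.
Day-of-year of May 25, 2303: 145.
2300 has 365 days, so 365 − 42 = 323 days remain in 2300.
Full years: 2301: 365; 2302: 365. Sum = 730.
Total: 323 + 730 + 145 = 1198 days.
1198 mod 7 = 1, so 1 day before Monday is Sunday.

Sunday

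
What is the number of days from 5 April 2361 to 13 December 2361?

252

April 2361: 30 − 5 = 25 days remain.
Then May (31), June (30), July (31), August (31), September (30), October (31), November (30): 31 + 30 + 31 + 31 + 30 + 31 + 30 = 214 days.
December 1–13, 2361: 13 days.
Total: 25 + 214 + 13 = 252 days.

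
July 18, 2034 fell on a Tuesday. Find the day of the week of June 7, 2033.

Tuesday

Count forward from the earlier date (June 7, 2033) to the later (July 18, 2034):
Day-of-year of June 7, 2033: 158.
Day-of-year of July 18, 2034: 199.
2033 has 365 days, so 365 − 158 = 207 days remain in 2033.
Total: 207 + 199 = 406 days.
406 is a multiple of 7, so June 7, 2033 falls on the same weekday: Tuesday.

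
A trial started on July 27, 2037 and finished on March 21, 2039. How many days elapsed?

July 2037: 31 − 27 = 4 days remain.
Then 19 full months totalling 577 days.
March 1–21, 2039: 21 days.
Total: 4 + 577 + 21 = 602 days.

602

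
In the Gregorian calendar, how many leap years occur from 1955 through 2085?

33

Years divisible by 4: 1956, 1960, …, 2084 — 33 in all.
2000 is divisible by 400, so still leap.
No century exceptions apply. Count: 33.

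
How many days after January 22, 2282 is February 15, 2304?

From January 22, 2282 to January 22, 2304: 22 years, of which 4 contain a Feb 29 — 18×365 + 4×366 = 8034 days.
(2300 is not a leap year (divisible by 100 but not 400).)
January 2304: 31 − 22 = 9 days remain.
February 1–15, 2304: 15 days (2304 is a leap year).
Residual: 24 days.
Total: 8058 days.

8058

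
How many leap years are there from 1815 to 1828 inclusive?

4

Years divisible by 4 in [1815, 1828]: 1816, 1820, 1824, 1828.
No century exceptions apply. Count: 4.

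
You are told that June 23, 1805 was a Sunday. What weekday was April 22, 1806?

June 1805: 30 − 23 = 7 days remain.
Then 9 full months totalling 274 days.
April 1–22, 1806: 22 days.
Total: 7 + 274 + 22 = 303 days.
303 mod 7 = 2, so 2 days after Sunday is Tuesday.

Tuesday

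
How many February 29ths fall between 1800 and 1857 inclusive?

Years divisible by 4: 1800, 1804, …, 1856 — 15 in all.
Of these, 1800 is divisible by 100 but not 400, so not leap.
Leap years: 15 − 1 = 14.

14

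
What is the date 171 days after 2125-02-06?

2125-07-27

Count 171 days after February 6, 2125:
February 2125: 28 − 6 = 22 days remain (2125 is not a leap year, so February has 28 days).
Then March (31), April (30), May (31), June (30): 31 + 30 + 31 + 30 = 122 days.
July 1–27, 2125: 27 days.
Total: 22 + 122 + 27 = 171 days.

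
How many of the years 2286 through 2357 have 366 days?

Years divisible by 4: 2288, 2292, …, 2356 — 18 in all.
Of these, 2300 is divisible by 100 but not 400, so not leap.
Leap years: 18 − 1 = 17.

17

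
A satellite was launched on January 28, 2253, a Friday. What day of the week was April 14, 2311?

Friday

From January 28, 2253 to January 28, 2311: 58 years, of which 13 contain a Feb 29 — 45×365 + 13×366 = 21183 days.
(2300 is not a leap year (divisible by 100 but not 400).)
January 2311: 31 − 28 = 3 days remain.
Then February 2311 (28), March (31): 28 + 31 = 59 days.
April 1–14, 2311: 14 days.
Residual: 76 days.
Total: 21259 days.
21259 is a multiple of 7, so April 14, 2311 falls on the same weekday: Friday.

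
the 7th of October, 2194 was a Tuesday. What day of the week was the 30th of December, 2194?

October 2194: 31 − 7 = 24 days remain.
Then November (30): 30 days.
December 1–30, 2194: 30 days.
Total: 24 + 30 + 30 = 84 days.
84 is a multiple of 7, so the 30th of December, 2194 falls on the same weekday: Tuesday.

Tuesday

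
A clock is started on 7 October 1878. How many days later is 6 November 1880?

October 7, 1878 → October 7, 1879: 365 days.
October 7, 1879 → October 7, 1880: 366 days (1880 is a leap year).
October 1880: 31 − 7 = 24 days remain.
November 1–6, 1880: 6 days.
Residual: 30 days.
Total: 761 days.

761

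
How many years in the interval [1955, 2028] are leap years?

Years divisible by 4: 1956, 1960, …, 2028 — 19 in all.
2000 is divisible by 400, so still leap.
No century exceptions apply. Count: 19.

19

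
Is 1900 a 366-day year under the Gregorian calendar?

No

1900 is not a leap year (divisible by 100 but not 400).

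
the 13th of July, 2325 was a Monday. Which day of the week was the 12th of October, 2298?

Count forward from the earlier date (October 12, 2298) to the later (July 13, 2325):
Day-of-year of October 12, 2298: 285.
Day-of-year of July 13, 2325: 194.
2298 has 365 days, so 365 − 285 = 80 days remain in 2298.
Full years 2299–2324: 20 common + 6 leap = 20×365 + 6×366 = 9496 days.
Total: 80 + 9496 + 194 = 9770 days.
9770 mod 7 = 5, so 5 days before Monday is Wednesday.

Wednesday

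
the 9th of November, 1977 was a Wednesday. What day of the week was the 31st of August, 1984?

Day-of-year of November 9, 1977: 313.
Day-of-year of August 31, 1984: 244.
1977 has 365 days, so 365 − 313 = 52 days remain in 1977.
Full years: 1978: 365; 1979: 365; 1980: 366; 1981: 365; 1982: 365; 1983: 365. Sum = 2191.
Total: 52 + 2191 + 244 = 2487 days.
2487 mod 7 = 2, so 2 days after Wednesday is Friday.

Friday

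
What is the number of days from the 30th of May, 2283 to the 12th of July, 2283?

43

May 2283: 31 − 30 = 1 day remains.
Then June (30): 30 days.
July 1–12, 2283: 12 days.
Total: 1 + 30 + 12 = 43 days.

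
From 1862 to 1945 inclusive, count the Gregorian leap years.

20

Years divisible by 4: 1864, 1868, …, 1944 — 21 in all.
Of these, 1900 is divisible by 100 but not 400, so not leap.
Leap years: 21 − 1 = 20.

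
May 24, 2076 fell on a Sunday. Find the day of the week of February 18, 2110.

From May 24, 2076 to May 24, 2109: 33 years, of which 7 contain a Feb 29 — 26×365 + 7×366 = 12052 days.
(2100 is not a leap year (divisible by 100 but not 400).)
May 2109: 31 − 24 = 7 days remain.
Then June (30), July (31), August (31), September (30), October (31), November (30), December (31), January (31): 30 + 31 + 31 + 30 + 31 + 30 + 31 + 31 = 245 days.
February 1–18, 2110: 18 days (2110 is not a leap year).
Residual: 270 days.
Total: 12322 days.
12322 mod 7 = 2, so 2 days after Sunday is Tuesday.

Tuesday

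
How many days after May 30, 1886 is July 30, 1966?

From May 30, 1886 to May 30, 1966: 80 years, of which 19 contain a Feb 29 — 61×365 + 19×366 = 29219 days.
(1900 is not a leap year (divisible by 100 but not 400).)
May 1966: 31 − 30 = 1 day remains.
Then June (30): 30 days.
July 1–30, 1966: 30 days.
Residual: 61 days.
Total: 29280 days.

29280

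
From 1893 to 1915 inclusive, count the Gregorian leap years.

4

Years divisible by 4 in [1893, 1915]: 1896, 1900, 1904, 1908, 1912.
Of these, 1900 is divisible by 100 but not 400, so not leap.
Leap years: 5 − 1 = 4.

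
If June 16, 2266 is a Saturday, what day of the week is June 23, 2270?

Thursday

Day-of-year of June 16, 2266: 167.
Day-of-year of June 23, 2270: 174.
2266 has 365 days, so 365 − 167 = 198 days remain in 2266.
Full years: 2267: 365; 2268: 366; 2269: 365. Sum = 1096.
Total: 198 + 1096 + 174 = 1468 days.
1468 mod 7 = 5, so 5 days after Saturday is Thursday.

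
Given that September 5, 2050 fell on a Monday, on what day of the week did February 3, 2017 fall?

Count forward from the earlier date (February 3, 2017) to the later (September 5, 2050):
From February 3, 2017 to February 3, 2050: 33 years, of which 8 contain a Feb 29 — 25×365 + 8×366 = 12053 days.
February 2050: 28 − 3 = 25 days remain (2050 is not a leap year, so February has 28 days).
Then March (31), April (30), May (31), June (30), July (31), August (31): 31 + 30 + 31 + 30 + 31 + 31 = 184 days.
September 1–5, 2050: 5 days.
Residual: 214 days.
Total: 12267 days.
12267 mod 7 = 3, so 3 days before Monday is Friday.

Friday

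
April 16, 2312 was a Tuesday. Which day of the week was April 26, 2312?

Within April 2312: 26 − 16 = 10 days.
10 mod 7 = 3, so 3 days after Tuesday is Friday.

Friday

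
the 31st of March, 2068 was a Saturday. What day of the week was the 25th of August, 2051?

Friday

Count forward from the earlier date (August 25, 2051) to the later (March 31, 2068):
From August 25, 2051 to August 25, 2067: 16 years, of which 4 contain a Feb 29 — 12×365 + 4×366 = 5844 days.
August 2067: 31 − 25 = 6 days remain.
Then September (30), October (31), November (30), December (31), January (31), February 2068 (29): 30 + 31 + 30 + 31 + 31 + 29 = 182 days.
March 1–31, 2068: 31 days.
Residual: 219 days.
Total: 6063 days.
6063 mod 7 = 1, so 1 day before Saturday is Friday.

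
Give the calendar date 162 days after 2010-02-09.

2010-07-21

Count 162 days after February 9, 2010:
February 2010: 28 − 9 = 19 days remain (2010 is not a leap year, so February has 28 days).
Then March (31), April (30), May (31), June (30): 31 + 30 + 31 + 30 = 122 days.
July 1–21, 2010: 21 days.
Total: 19 + 122 + 21 = 162 days.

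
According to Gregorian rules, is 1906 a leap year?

1906 is not a leap year.

No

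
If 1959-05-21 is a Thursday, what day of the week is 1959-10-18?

Sunday

May 1959: 31 − 21 = 10 days remain.
Then June (30), July (31), August (31), September (30): 30 + 31 + 31 + 30 = 122 days.
October 1–18, 1959: 18 days.
Total: 10 + 122 + 18 = 150 days.
150 mod 7 = 3, so 3 days after Thursday is Sunday.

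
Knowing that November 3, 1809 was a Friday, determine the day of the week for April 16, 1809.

Sunday

Count forward from the earlier date (April 16, 1809) to the later (November 3, 1809):
April 1809: 30 − 16 = 14 days remain.
Then May (31), June (30), July (31), August (31), September (30), October (31): 31 + 30 + 31 + 31 + 30 + 31 = 184 days.
November 1–3, 1809: 3 days.
Total: 14 + 184 + 3 = 201 days.
201 mod 7 = 5, so 5 days before Friday is Sunday.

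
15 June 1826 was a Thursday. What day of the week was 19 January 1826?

Thursday

Count forward from the earlier date (January 19, 1826) to the later (June 15, 1826):
January 1826: 31 − 19 = 12 days remain.
Then February 1826 (28), March (31), April (30), May (31): 28 + 31 + 30 + 31 = 120 days.
June 1–15, 1826: 15 days.
Total: 12 + 120 + 15 = 147 days.
147 is a multiple of 7, so 19 January 1826 falls on the same weekday: Thursday.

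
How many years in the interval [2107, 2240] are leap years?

33

Years divisible by 4: 2108, 2112, …, 2240 — 34 in all.
Of these, 2200 is divisible by 100 but not 400, so not leap.
Leap years: 34 − 1 = 33.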